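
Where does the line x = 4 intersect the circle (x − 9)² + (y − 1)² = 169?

(4, −11) and (4, 13)

The line gives x = 4. Substituting into the circle:
y² − 2y − 143 = 0
y = 13 or y = −11, giving (4, 13) and (4, −11).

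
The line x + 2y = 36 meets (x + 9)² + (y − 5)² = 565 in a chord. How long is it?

16√5

Centre (−9, 5), r² = 565. Perpendicular distance d from centre to line = |−35| / √5 = 35/√5.
Chord = 2√(r² − d²) = 2·√(320) = 16√5.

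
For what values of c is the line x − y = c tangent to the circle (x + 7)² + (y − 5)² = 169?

The line touches the circle iff its distance from (−7, 5) is 13:
|1·(−7) − 1·5 − c| / √2 = 13
|c − (−12)| = 13√2.

c = −12 ± 13√2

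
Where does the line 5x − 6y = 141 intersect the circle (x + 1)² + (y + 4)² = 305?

(3, −21) and (15, −11)

Substitute y = (−141 + 5x)/6:
61x² − 1098x + 2745 = 0  ⟹  x² − 18x + 45 = 0
x = 15 or x = 3, giving (15, −11) and (3, −21).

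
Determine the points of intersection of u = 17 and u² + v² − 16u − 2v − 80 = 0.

(17, −7) and (17, 9)

The line gives u = 17. Substituting into the circle:
v² − 2v − 63 = 0
v = 9 or v = −7, giving (17, 9) and (17, −7).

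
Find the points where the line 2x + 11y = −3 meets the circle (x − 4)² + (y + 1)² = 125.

From the line, y = (−3 − 2x)/11. Substituting:
125x² − 1000x − 13125 = 0  ⟹  x² − 8x − 105 = 0
x = 15 or x = −7, giving (15, −3) and (−7, 1).

(−7, 1) and (15, −3)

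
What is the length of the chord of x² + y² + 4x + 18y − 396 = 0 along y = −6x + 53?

Substitute y = −6x + 53:
37x² − 740x + 3367 = 0  ⟹  x² − 20x + 91 = 0
x = 13 or x = 7, giving (13, −25) and (7, 11).
|(13, −25) − (7, 11)| = √((6)² + (−36)²) = 6√37.

6√37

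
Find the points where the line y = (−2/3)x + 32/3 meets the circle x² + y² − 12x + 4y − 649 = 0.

(−11, 18) and (31, −10)

Express y = (32 − 2x)/3 and substitute into the circle:
13x² − 260x − 4433 = 0  ⟹  x² − 20x − 341 = 0
x = 31 or x = −11, giving (31, −10) and (−11, 18).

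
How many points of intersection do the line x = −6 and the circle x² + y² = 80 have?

2

d² = (1·0 + 0·0 − (−6))² = 36; r² = 80.
Since d² < r², the line cuts the circle twice.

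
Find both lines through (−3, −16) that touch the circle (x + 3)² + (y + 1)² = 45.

2x − y = 10 and 2x + y = −22

Write the tangent as mx − y + (−16 − m·(−3)) = 0 and set its distance from the centre to 3√5:
[m·(0) − (15)]² = 45(m² + 1)
m² − 4 = 0, so m = 2 or m = −2.
Through (−3, −16) these give 2x − y = 10 and 2x + y = −22.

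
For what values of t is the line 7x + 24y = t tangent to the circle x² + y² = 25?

t = −125 or t = 125

Tangency holds when the distance from the centre (0, 0) to the line equals the radius 5:
|7·0 + 24·0 − t| / √625 = 5
|t| = 5·25, so t = 125 or t = −125.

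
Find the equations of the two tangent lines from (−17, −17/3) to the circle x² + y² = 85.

7x − 6y = −85 and 2x + 9y = −85

A line y − (−17/3) = m(x − (−17)) is tangent when its distance from (0, 0) is √85:
[m·(17) − (17/3)]² = 85(m² + 1)
54m² − 51m − 14 = 0, so m = 7/6 or m = −2/9.
Through (−17, −17/3) these give 7x − 6y = −85 and 2x + 9y = −85.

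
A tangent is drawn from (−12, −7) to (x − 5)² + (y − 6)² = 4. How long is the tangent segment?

√454

With centre O = (5, 6), |OP|² = 458 and r² = 4.
The tangent meets the radius at right angles, so tangent² = |PO|² − r² = 458 − 4 = 454.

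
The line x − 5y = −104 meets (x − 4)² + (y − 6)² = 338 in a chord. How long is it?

From the line, y = (104 + x)/5. Substituting:
26x² − 52x − 2574 = 0  ⟹  x² − 2x − 99 = 0
x = 11 or x = −9, giving (11, 23) and (−9, 19).
|(11, 23) − (−9, 19)| = √((20)² + (4)²) = 4√26.

4√26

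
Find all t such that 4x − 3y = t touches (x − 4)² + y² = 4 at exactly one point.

t = 6 or t = 26

Tangency holds when the distance from the centre (4, 0) to the line equals the radius 2:
|4·4 − 3·0 − t| / √25 = 2
|t − (16)| = 2·5, so t = 26 or t = 6.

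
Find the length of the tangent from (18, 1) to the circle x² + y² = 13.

With centre O = (0, 0), |OP|² = 325 and r² = 13.
By the tangent–radius right angle, tangent length = √(|PO|² − r²) = √312 = 2√78.

2√78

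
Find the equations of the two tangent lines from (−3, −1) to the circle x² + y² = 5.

Let a tangent through (−3, −1) have slope m. Its distance from (0, 0) must equal √5:
(3m − (1))² = 5(m² + 1)
2m² − 3m − 2 = 0, so m = −1/2 or m = 2.
Through (−3, −1) these give x + 2y = −5 and 2x − y = −5.

x + 2y = −5 and 2x − y = −5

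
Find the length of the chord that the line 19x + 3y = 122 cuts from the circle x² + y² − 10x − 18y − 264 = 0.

2√370

Centre (5, 9), r² = 370. Perpendicular distance d from centre to line = |0| / √370 = 0/√370.
Half the chord is √(r² − d²) = √(370), so the full chord is 2√370.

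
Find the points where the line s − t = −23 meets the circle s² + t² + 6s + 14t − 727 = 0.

(−31, −8) and (−2, 21)

From the line, t = s + 23. Substituting:
2s² + 66s + 124 = 0  ⟹  s² + 33s + 62 = 0
s = −2 or s = −31, giving (−2, 21) and (−31, −8).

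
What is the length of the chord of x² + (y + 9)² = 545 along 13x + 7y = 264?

Express y = (264 − 13x)/7 and substitute into the circle:
218x² − 8502x + 80224 = 0  ⟹  x² − 39x + 368 = 0
x = 23 or x = 16, giving (23, −5) and (16, 8).
Chord length = distance between (23, −5) and (16, 8) = √218 = √218.

√218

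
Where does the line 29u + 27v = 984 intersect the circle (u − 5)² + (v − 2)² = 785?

(6, 30) and (33, 1)

From the line, v = (984 − 29u)/27. Substituting:
1570u² − 61230u + 310860 = 0  ⟹  u² − 39u + 198 = 0
u = 33 or u = 6, giving (33, 1) and (6, 30).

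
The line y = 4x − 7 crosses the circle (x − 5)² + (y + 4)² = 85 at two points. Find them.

Substitute y = 4x − 7:
17x² − 34x − 51 = 0  ⟹  x² − 2x − 3 = 0
x = 3 or x = −1, giving (3, 5) and (−1, −11).

(−1, −11) and (3, 5)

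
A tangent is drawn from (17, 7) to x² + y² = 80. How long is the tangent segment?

With centre O = (0, 0), |OP|² = 338 and r² = 80.
By the tangent–radius right angle, tangent length = √(|PO|² − r²) = √258.

√258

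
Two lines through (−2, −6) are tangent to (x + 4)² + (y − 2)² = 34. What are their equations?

Let a tangent through (−2, −6) have slope m. Its distance from (−4, 2) must equal √34:
[m·(−2) − (8)]² = 34(m² + 1)
15m² − 16m − 15 = 0, so m = 5/3 or m = −3/5.
With m = 5/3: 5x − 3y = 8. With m = −3/5: 3x + 5y = −36.

5x − 3y = 8 and 3x + 5y = −36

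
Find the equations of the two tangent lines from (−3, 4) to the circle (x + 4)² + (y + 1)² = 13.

A line y − (4) = m(x − (−3)) is tangent when its distance from (−4, −1) is √13:
(−1m − (−5))² = 13(m² + 1)
6m² + 5m − 6 = 0, so m = 2/3 or m = −3/2.
Through (−3, 4) these give 2x − 3y = −18 and 3x + 2y = −1.

2x − 3y = −18 and 3x + 2y = −1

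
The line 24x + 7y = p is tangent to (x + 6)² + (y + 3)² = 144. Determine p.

p = −465 or p = 135

Tangency holds when the distance from the centre (−6, −3) to the line equals the radius 12:
|24·(−6) + 7·(−3) − p| / √625 = 12
|p − (−165)| = 12·25, so p = 135 or p = −465.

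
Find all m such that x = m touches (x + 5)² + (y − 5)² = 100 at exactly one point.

Tangency holds when the distance from the centre (−5, 5) to the line equals the radius 10:
|1·(−5) + 0·5 − m| / √1 = 10
|m − (−5)| = 10, so m = 5 or m = −15.

m = −15 or m = 5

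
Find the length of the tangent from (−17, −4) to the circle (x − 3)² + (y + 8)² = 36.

With centre O = (3, −8), |OP|² = 416 and r² = 36.
The tangent meets the radius at right angles, so tangent² = |PO|² − r² = 416 − 36 = 380.

2√95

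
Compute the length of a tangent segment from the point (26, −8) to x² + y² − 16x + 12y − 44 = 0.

The centre is (8, −6) and r = 12. The square of the distance from P to the centre is 324 + 4 = 328.
By the tangent–radius right angle, tangent length = √(|PO|² − r²) = √184 = 2√46.

2√46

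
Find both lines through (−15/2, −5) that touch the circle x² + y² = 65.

Write the tangent as mx − y + (−5 − m·(−15/2)) = 0 and set its distance from the centre to √65:
(15/2m − (5))² = 65(m² + 1)
7m² + 60m + 32 = 0, so m = −4/7 or m = −8.
Through (−15/2, −5) these give 4x + 7y = −65 and 8x + y = −65.

4x + 7y = −65 and 8x + y = −65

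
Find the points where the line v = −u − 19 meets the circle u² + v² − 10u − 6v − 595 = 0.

Substitute v = −u − 19:
2u² + 34u − 120 = 0  ⟹  u² + 17u − 60 = 0
u = 3 or u = −20, giving (3, −22) and (−20, 1).

(−20, 1) and (3, −22)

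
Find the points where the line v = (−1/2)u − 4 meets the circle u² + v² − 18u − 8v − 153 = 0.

Substitute v = (−8 − u)/2:
5u² − 40u − 420 = 0  ⟹  u² − 8u − 84 = 0
u = 14 or u = −6, giving (14, −11) and (−6, −1).

(−6, −1) and (14, −11)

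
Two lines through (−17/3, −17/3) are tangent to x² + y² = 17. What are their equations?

4x − y = −17 and x − 4y = 17

Let a tangent through (−17/3, −17/3) have slope m. Its distance from (0, 0) must equal √17:
[m·(17/3) − (17/3)]² = 17(m² + 1)
4m² − 17m + 4 = 0, so m = 4 or m = 1/4.
With m = 4: 4x − y = −17. With m = 1/4: x − 4y = 17.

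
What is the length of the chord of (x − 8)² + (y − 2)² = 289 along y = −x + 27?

Express y = −x + 27 and substitute into the circle:
2x² − 66x + 400 = 0  ⟹  x² − 33x + 200 = 0
x = 25 or x = 8, giving (25, 2) and (8, 19).
|(25, 2) − (8, 19)| = √((17)² + (−17)²) = 17√2.

17√2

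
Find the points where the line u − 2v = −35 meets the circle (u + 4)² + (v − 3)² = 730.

(−31, 2) and (13, 24)

Substitute v = (35 + u)/2:
5u² + 90u − 2015 = 0  ⟹  u² + 18u − 403 = 0
u = 13 or u = −31, giving (13, 24) and (−31, 2).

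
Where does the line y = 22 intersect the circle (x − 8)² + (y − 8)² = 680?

From the line, y = 22. Substituting:
x² − 16x − 420 = 0
x = 30 or x = −14, giving (30, 22) and (−14, 22).

(−14, 22) and (30, 22)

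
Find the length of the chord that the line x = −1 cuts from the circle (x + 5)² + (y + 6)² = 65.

14

The line gives x = −1. Substituting into the circle:
y² + 12y − 13 = 0
y = 1 or y = −13, giving (−1, 1) and (−1, −13).
|(−1, 1) − (−1, −13)| = √((0)² + (14)²) = 14.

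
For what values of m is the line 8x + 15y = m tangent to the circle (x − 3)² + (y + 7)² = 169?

Tangency holds when the distance from the centre (3, −7) to the line equals the radius 13:
|8·3 + 15·(−7) − m| / √289 = 13
|m − (−81)| = 13·17, so m = 140 or m = −302.

m = −302 or m = 140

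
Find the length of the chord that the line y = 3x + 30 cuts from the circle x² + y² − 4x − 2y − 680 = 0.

15√10

Express y = 3x + 30 and substitute into the circle:
10x² + 170x + 160 = 0  ⟹  x² + 17x + 16 = 0
x = −1 or x = −16, giving (−1, 27) and (−16, −18).
|(−1, 27) − (−16, −18)| = √((15)² + (45)²) = 15√10.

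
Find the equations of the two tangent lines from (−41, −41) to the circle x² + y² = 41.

A line y − (−41) = m(x − (−41)) is tangent when its distance from (0, 0) is √41:
(41m − (41))² = 41(m² + 1)
20m² − 41m + 20 = 0, so m = 5/4 or m = 4/5.
Through (−41, −41) these give 5x − 4y = −41 and 4x − 5y = 41.

5x − 4y = −41 and 4x − 5y = 41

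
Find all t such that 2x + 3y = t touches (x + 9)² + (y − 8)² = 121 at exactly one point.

t = 6 ± 11√13

Tangency holds when the distance from the centre (−9, 8) to the line equals the radius 11:
|2·(−9) + 3·8 − t| / √13 = 11
|t − (6)| = 11√13.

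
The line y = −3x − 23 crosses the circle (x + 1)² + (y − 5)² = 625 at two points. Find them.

From the line, y = −3x − 23. Substituting:
10x² + 170x + 160 = 0  ⟹  x² + 17x + 16 = 0
x = −1 or x = −16, giving (−1, −20) and (−16, 25).

(−16, 25) and (−1, −20)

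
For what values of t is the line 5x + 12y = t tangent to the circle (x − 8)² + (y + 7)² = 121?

The line touches the circle iff its distance from (8, −7) is 11:
|5·8 + 12·(−7) − t| / √169 = 11
|t − (−44)| = 11·13, so t = 99 or t = −187.

t = −187 or t = 99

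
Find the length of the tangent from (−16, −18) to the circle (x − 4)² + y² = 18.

With centre O = (4, 0), |OP|² = 724 and r² = 18.
The tangent meets the radius at right angles, so tangent² = |PO|² − r² = 724 − 18 = 706.

√706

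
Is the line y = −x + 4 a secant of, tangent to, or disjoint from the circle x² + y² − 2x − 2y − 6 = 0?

d² = (1·1 + 1·1 − (4))²/2 = 2; r² = 8.
Since d² < r², the line cuts the circle twice.

secant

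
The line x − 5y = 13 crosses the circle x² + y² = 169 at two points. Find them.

From the line, y = (−13 + x)/5. Substituting:
26x² − 26x − 4056 = 0  ⟹  x² − x − 156 = 0
x = 13 or x = −12, giving (13, 0) and (−12, −5).

(−12, −5) and (13, 0)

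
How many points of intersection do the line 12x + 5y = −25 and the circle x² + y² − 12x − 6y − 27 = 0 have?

d² = (12·6 + 5·3 − (−25))²/169 = 12544/169; r² = 72.
Since d² > r², the line lies outside the circle.

0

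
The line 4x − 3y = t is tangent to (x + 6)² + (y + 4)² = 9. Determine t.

The line touches the circle iff its distance from (−6, −4) is 3:
|4·(−6) − 3·(−4) − t| / √25 = 3
|t − (−12)| = 3·5, so t = 3 or t = −27.

t = −27 or t = 3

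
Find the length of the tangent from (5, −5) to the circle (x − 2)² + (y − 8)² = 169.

With centre O = (2, 8), |OP|² = 178 and r² = 169.
By the tangent–radius right angle, tangent length = √(|PO|² − r²) = √9 = 3.

3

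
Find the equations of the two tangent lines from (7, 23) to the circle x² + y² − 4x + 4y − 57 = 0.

Let a tangent through (7, 23) have slope m. Its distance from (2, −2) must equal √65:
(−5m − (−25))² = 65(m² + 1)
4m² + 25m − 56 = 0, so m = −8 or m = 7/4.
With m = −8: 8x + y = 79. With m = 7/4: 7x − 4y = −43.

8x + y = 79 and 7x − 4y = −43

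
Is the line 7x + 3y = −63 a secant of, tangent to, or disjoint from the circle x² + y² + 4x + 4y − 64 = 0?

d² = (7·(−2) + 3·(−2) − (−63))²/58 = 1849/58; r² = 72.
Since d² < r², the line cuts the circle twice.

secant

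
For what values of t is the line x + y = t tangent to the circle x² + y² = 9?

t = ±3√2

The line touches the circle iff its distance from (0, 0) is 3:
|1·0 + 1·0 − t| / √2 = 3
|t| = 3√2.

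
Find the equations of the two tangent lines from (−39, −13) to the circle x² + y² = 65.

Write the tangent as mx − y + (−13 − m·(−39)) = 0 and set its distance from the centre to √65:
(39m − (13))² = 65(m² + 1)
56m² − 39m + 4 = 0, so m = 4/7 or m = 1/8.
Through (−39, −13) these give 4x − 7y = −65 and x − 8y = 65.

4x − 7y = −65 and x − 8y = 65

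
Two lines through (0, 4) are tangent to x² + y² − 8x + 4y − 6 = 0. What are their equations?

5x − y = −4 and x + 5y = 20

Let a tangent through (0, 4) have slope m. Its distance from (4, −2) must equal √26:
[m·(4) − (−6)]² = 26(m² + 1)
5m² − 24m − 5 = 0, so m = 5 or m = −1/5.
With m = 5: 5x − y = −4. With m = −1/5: x + 5y = 20.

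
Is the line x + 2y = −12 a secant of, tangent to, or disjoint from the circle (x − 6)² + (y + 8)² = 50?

Substituting the line into the circle gives 5x² − 56x − 40 = 0.
Δ = 3136 − (−800) = 3936.
Two real roots: the line is a secant.

secant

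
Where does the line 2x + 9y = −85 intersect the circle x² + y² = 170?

Express y = (−85 − 2x)/9 and substitute into the circle:
85x² + 340x − 6545 = 0  ⟹  x² + 4x − 77 = 0
x = 7 or x = −11, giving (7, −11) and (−11, −7).

(−11, −7) and (7, −11)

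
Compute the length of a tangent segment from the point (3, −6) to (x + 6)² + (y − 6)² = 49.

Centre (−6, 6), r² = 49. |PO|² = (9)² + (−12)² = 225.
By the tangent–radius right angle, tangent length = √(|PO|² − r²) = √176 = 4√11.

4√11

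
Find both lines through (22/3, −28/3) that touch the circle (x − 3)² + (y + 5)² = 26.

5x − y = 46 and x − 5y = 54

Write the tangent as mx − y + (−28/3 − m·(22/3)) = 0 and set its distance from the centre to √26:
[m·(−13/3) − (13/3)]² = 26(m² + 1)
5m² − 26m + 5 = 0, so m = 5 or m = 1/5.
Through (22/3, −28/3) these give 5x − y = 46 and x − 5y = 54.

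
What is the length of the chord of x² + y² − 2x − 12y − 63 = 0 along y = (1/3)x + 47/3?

2√10

From the line, y = (47 + x)/3. Substituting:
10x² + 40x − 50 = 0  ⟹  x² + 4x − 5 = 0
x = 1 or x = −5, giving (1, 16) and (−5, 14).
Chord length = distance between (1, 16) and (−5, 14) = √40 = 2√10.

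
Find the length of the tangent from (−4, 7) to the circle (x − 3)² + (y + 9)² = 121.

2√46

With centre O = (3, −9), |OP|² = 305 and r² = 121.
By the tangent–radius right angle, tangent length = √(|PO|² − r²) = √184 = 2√46.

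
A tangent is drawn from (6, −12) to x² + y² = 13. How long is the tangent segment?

√167

Centre (0, 0), r² = 13. |PO|² = (6)² + (−12)² = 180.
By the tangent–radius right angle, tangent length = √(|PO|² − r²) = √167.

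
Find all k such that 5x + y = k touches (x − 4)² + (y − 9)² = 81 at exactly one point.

Tangency holds when the distance from the centre (4, 9) to the line equals the radius 9:
|5·4 + 1·9 − k| / √26 = 9
|k − (29)| = 9√26.

k = 29 ± 9√26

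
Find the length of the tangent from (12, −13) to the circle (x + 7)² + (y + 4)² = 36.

√406

With centre O = (−7, −4), |OP|² = 442 and r² = 36.
Power of the point: PT² = |PO|² − r² = 406, so PT = √406.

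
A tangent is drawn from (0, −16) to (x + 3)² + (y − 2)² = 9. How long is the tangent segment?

18

Centre (−3, 2), r² = 9. |PO|² = (3)² + (−18)² = 333.
By the tangent–radius right angle, tangent length = √(|PO|² − r²) = √324 = 18.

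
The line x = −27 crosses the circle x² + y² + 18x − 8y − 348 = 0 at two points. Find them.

(−27, −7) and (−27, 15)

The line gives x = −27. Substituting into the circle:
y² − 8y − 105 = 0
y = 15 or y = −7, giving (−27, 15) and (−27, −7).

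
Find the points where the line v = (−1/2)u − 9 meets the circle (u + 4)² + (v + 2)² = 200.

Substitute v = (−18 − u)/2:
5u² + 60u − 540 = 0  ⟹  u² + 12u − 108 = 0
u = 6 or u = −18, giving (6, −12) and (−18, 0).

(−18, 0) and (6, −12)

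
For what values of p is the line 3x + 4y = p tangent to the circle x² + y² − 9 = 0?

p = −15 or p = 15

Tangency holds when the distance from the centre (0, 0) to the line equals the radius 3:
|3·0 + 4·0 − p| / √25 = 3
|p| = 3·5, so p = 15 or p = −15.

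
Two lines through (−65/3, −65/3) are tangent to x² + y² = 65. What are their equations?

Let a tangent through (−65/3, −65/3) have slope m. Its distance from (0, 0) must equal √65:
(65/3m − (65/3))² = 65(m² + 1)
28m² − 65m + 28 = 0, so m = 7/4 or m = 4/7.
Through (−65/3, −65/3) these give 7x − 4y = −65 and 4x − 7y = 65.

7x − 4y = −65 and 4x − 7y = 65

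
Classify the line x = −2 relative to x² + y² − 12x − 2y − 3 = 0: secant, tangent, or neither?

d² = (1·6 + 0·1 − (−2))² = 64; r² = 40.
Since d² > r², the line lies outside the circle.

neither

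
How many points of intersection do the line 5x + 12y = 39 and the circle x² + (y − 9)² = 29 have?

2

Substituting the line into the circle gives 169x² + 690x + 585 = 0.
Δ = 476100 − 395460 = 80640.
Two real roots: the line is a secant.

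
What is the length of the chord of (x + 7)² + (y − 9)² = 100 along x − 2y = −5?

From the line, y = (5 + x)/2. Substituting:
5x² + 30x − 35 = 0  ⟹  x² + 6x − 7 = 0
x = 1 or x = −7, giving (1, 3) and (−7, −1).
Chord length = distance between (1, 3) and (−7, −1) = √80 = 4√5.

4√5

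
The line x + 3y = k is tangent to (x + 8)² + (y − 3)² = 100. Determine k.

k = 1 ± 10√10

Tangency holds when the distance from the centre (−8, 3) to the line equals the radius 10:
|1·(−8) + 3·3 − k| / √10 = 10
|k − (1)| = 10√10.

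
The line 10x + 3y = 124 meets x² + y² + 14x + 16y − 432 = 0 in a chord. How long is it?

From the line, y = (124 − 10x)/3. Substituting:
109x² − 2834x + 17440 = 0  ⟹  x² − 26x + 160 = 0
x = 16 or x = 10, giving (16, −12) and (10, 8).
|(16, −12) − (10, 8)| = √((6)² + (−20)²) = 2√109.

2√109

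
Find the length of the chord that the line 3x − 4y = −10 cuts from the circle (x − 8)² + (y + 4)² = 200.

20

Centre (8, −4), r² = 200. Perpendicular distance d from centre to line = |50| / √25 = 50/√25.
Half the chord is √(r² − d²) = √(100), so the full chord is 20.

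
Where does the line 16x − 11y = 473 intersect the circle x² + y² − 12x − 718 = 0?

(11, −27) and (33, 5)

Substitute y = (−473 + 16x)/11:
377x² − 16588x + 136851 = 0  ⟹  x² − 44x + 363 = 0
x = 33 or x = 11, giving (33, 5) and (11, −27).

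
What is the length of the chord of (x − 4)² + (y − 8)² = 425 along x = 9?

The line gives x = 9. Substituting into the circle:
y² − 16y − 336 = 0
y = 28 or y = −12, giving (9, 28) and (9, −12).
Chord length = distance between (9, 28) and (9, −12) = √1600 = 40.

40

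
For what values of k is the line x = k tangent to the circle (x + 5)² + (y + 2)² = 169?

The line touches the circle iff its distance from (−5, −2) is 13:
|1·(−5) + 0·(−2) − k| / √1 = 13
|k − (−5)| = 13, so k = 8 or k = −18.

k = −18 or k = 8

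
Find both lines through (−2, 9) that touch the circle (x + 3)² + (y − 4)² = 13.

3x + 2y = 12 and 2x − 3y = −31

A line y − (9) = m(x − (−2)) is tangent when its distance from (−3, 4) is √13:
[m·(−1) − (−5)]² = 13(m² + 1)
6m² + 5m − 6 = 0, so m = −3/2 or m = 2/3.
Through (−2, 9) these give 3x + 2y = 12 and 2x − 3y = −31.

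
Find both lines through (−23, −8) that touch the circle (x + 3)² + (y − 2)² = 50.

x − 7y = 33 and x − y = −15

Let a tangent through (−23, −8) have slope m. Its distance from (−3, 2) must equal 5√2:
(20m − (10))² = 50(m² + 1)
7m² − 8m + 1 = 0, so m = 1/7 or m = 1.
Through (−23, −8) these give x − 7y = 33 and x − y = −15.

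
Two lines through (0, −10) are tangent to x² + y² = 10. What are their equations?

3x − y = 10 and 3x + y = −10

Let a tangent through (0, −10) have slope m. Its distance from (0, 0) must equal √10:
(0m − (10))² = 10(m² + 1)
m² − 9 = 0, so m = 3 or m = −3.
With m = 3: 3x − y = 10. With m = −3: 3x + y = −10.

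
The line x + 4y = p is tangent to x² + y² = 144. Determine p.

Tangency holds when the distance from the centre (0, 0) to the line equals the radius 12:
|1·0 + 4·0 − p| / √17 = 12
|p| = 12√17.

p = ±12√17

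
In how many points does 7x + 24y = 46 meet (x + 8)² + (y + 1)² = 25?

Substituting the line into the circle gives 625x² + 8236x + 27364 = 0.
Δ = 67831696 − 68410000 = −578304.
No real roots: the line does not meet the circle.

0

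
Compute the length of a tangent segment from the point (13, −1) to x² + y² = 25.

√145

The centre is (0, 0) and r = 5. The square of the distance from P to the centre is 169 + 1 = 170.
Power of the point: PT² = |PO|² − r² = 145, so PT = √145.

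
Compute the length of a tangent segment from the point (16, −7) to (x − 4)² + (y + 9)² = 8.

2√35

With centre O = (4, −9), |OP|² = 148 and r² = 8.
The tangent meets the radius at right angles, so tangent² = |PO|² − r² = 148 − 8 = 140.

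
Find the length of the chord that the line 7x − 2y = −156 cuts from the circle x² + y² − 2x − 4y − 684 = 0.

4√53

Centre (1, 2), r² = 689. Perpendicular distance d from centre to line = |159| / √53 = 159/√53.
Chord = 2√(r² − d²) = 2·√(212) = 4√53.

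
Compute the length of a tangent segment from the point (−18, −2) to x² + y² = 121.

Centre (0, 0), r² = 121. |PO|² = (−18)² + (−2)² = 328.
The tangent meets the radius at right angles, so tangent² = |PO|² − r² = 328 − 121 = 207.

3√23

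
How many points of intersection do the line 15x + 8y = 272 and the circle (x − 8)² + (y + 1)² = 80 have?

0

Substituting the line into the circle gives 289x² − 9424x + 77376 = 0.
Discriminant = (−9424)² − 4·289·(77376) = −634880 < 0.
No real roots: the line does not meet the circle.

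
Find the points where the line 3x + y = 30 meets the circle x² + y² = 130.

(7, 9) and (11, −3)

Express y = −3x + 30 and substitute into the circle:
10x² − 180x + 770 = 0  ⟹  x² − 18x + 77 = 0
x = 11 or x = 7, giving (11, −3) and (7, 9).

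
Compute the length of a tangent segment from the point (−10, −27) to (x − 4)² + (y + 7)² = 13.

√583

With centre O = (4, −7), |OP|² = 596 and r² = 13.
Power of the point: PT² = |PO|² − r² = 583, so PT = √583.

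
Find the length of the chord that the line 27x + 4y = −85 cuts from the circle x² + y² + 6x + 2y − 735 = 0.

The distance from (−3, −1) to the line is 0/√745, and r² = 745.
Chord = 2√(r² − d²) = 2·√(745) = 2√745.

2√745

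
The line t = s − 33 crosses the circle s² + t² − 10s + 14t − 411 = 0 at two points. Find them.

From the line, t = s − 33. Substituting:
2s² − 62s + 216 = 0  ⟹  s² − 31s + 108 = 0
s = 27 or s = 4, giving (27, −6) and (4, −29).

(4, −29) and (27, −6)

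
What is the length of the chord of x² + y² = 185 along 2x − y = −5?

12√5

Express y = 2x + 5 and substitute into the circle:
5x² + 20x − 160 = 0  ⟹  x² + 4x − 32 = 0
x = 4 or x = −8, giving (4, 13) and (−8, −11).
|(4, 13) − (−8, −11)| = √((12)² + (24)²) = 12√5.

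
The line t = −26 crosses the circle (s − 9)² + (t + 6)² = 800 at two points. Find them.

From the line, t = −26. Substituting:
s² − 18s − 319 = 0
s = 29 or s = −11, giving (29, −26) and (−11, −26).

(−11, −26) and (29, −26)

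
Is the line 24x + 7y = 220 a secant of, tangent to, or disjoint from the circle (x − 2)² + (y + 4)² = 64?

d² = (24·2 + 7·(−4) − (220))²/625 = 64; r² = 64.
Since d² = r², the line is tangent.

tangent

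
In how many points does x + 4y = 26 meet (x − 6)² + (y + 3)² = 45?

0

Substituting the line into the circle gives 17x² − 268x + 1300 = 0.
Δ = 71824 − 88400 = −16576.
No real roots: the line does not meet the circle.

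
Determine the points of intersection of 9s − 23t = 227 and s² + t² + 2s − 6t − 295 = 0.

(−8, −13) and (15, −4)

Express t = (−227 + 9s)/23 and substitute into the circle:
610s² − 4270s − 73200 = 0  ⟹  s² − 7s − 120 = 0
s = 15 or s = −8, giving (15, −4) and (−8, −13).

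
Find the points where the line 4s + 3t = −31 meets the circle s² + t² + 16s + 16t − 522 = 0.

(−19, 15) and (11, −25)

From the line, t = (−31 − 4s)/3. Substituting:
25s² + 200s − 5225 = 0  ⟹  s² + 8s − 209 = 0
s = 11 or s = −19, giving (11, −25) and (−19, 15).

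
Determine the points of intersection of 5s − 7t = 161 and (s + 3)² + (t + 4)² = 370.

(0, −23) and (14, −13)

From the line, t = (−161 + 5s)/7. Substituting:
74s² − 1036s = 0  ⟹  s² − 14s = 0
s = 14 or s = 0, giving (14, −13) and (0, −23).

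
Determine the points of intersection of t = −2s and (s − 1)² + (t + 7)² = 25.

From the line, t = −2s. Substituting:
5s² − 30s + 25 = 0  ⟹  s² − 6s + 5 = 0
s = 5 or s = 1, giving (5, −10) and (1, −2).

(1, −2) and (5, −10)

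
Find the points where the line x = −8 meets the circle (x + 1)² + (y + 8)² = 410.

(−8, −27) and (−8, 11)

The line gives x = −8. Substituting into the circle:
y² + 16y − 297 = 0
y = 11 or y = −27, giving (−8, 11) and (−8, −27).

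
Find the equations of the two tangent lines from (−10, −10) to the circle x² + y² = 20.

Let a tangent through (−10, −10) have slope m. Its distance from (0, 0) must equal 2√5:
[m·(10) − (10)]² = 20(m² + 1)
2m² − 5m + 2 = 0, so m = 2 or m = 1/2.
With m = 2: 2x − y = −10. With m = 1/2: x − 2y = 10.

2x − y = −10 and x − 2y = 10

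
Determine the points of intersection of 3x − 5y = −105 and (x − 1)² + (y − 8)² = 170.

Express y = (105 + 3x)/5 and substitute into the circle:
34x² + 340x = 0  ⟹  x² + 10x = 0
x = 0 or x = −10, giving (0, 21) and (−10, 15).

(−10, 15) and (0, 21)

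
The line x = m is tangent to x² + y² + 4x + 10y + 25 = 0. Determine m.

m = −4 or m = 0

For a tangent, require d(centre, line) = r = 2.
|1·(−2) + 0·(−5) − m| / √1 = 2
|m − (−2)| = 2, so m = 0 or m = −4.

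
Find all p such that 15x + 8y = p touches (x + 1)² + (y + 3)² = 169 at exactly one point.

The line touches the circle iff its distance from (−1, −3) is 13:
|15·(−1) + 8·(−3) − p| / √289 = 13
|p − (−39)| = 13·17, so p = 182 or p = −260.

p = −260 or p = 182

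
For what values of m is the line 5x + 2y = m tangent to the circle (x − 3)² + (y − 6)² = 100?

m = 27 ± 10√29

The line touches the circle iff its distance from (3, 6) is 10:
|5·3 + 2·6 − m| / √29 = 10
|m − (27)| = 10√29.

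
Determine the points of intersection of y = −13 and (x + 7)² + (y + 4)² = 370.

(−24, −13) and (10, −13)

Substitute y = −13:
x² + 14x − 240 = 0
x = 10 or x = −24, giving (10, −13) and (−24, −13).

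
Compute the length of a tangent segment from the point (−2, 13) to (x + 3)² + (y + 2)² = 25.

Centre (−3, −2), r² = 25. |PO|² = (1)² + (15)² = 226.
By the tangent–radius right angle, tangent length = √(|PO|² − r²) = √201.

√201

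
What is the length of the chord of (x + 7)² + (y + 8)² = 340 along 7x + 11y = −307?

2√170

Express y = (−307 − 7x)/11 and substitute into the circle:
170x² + 4760x + 12750 = 0  ⟹  x² + 28x + 75 = 0
x = −3 or x = −25, giving (−3, −26) and (−25, −12).
|(−3, −26) − (−25, −12)| = √((22)² + (−14)²) = 2√170.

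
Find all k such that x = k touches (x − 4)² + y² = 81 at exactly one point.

k = −5 or k = 13

For a tangent, require d(centre, line) = r = 9.
|1·4 + 0·0 − k| / √1 = 9
|k − (4)| = 9, so k = 13 or k = −5.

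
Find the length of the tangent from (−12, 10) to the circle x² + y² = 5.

√239

Centre (0, 0), r² = 5. |PO|² = (−12)² + (10)² = 244.
Power of the point: PT² = |PO|² − r² = 239, so PT = √239.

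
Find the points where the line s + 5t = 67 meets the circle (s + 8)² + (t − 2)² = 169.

(−8, 15) and (−3, 14)

Substitute t = (67 − s)/5:
26s² + 286s + 624 = 0  ⟹  s² + 11s + 24 = 0
s = −3 or s = −8, giving (−3, 14) and (−8, 15).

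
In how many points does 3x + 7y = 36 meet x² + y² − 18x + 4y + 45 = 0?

Substituting the line into the circle gives 58x² − 1182x + 4509 = 0.
Discriminant = (−1182)² − 4·58·(4509) = 351036 > 0.
Two real roots: the line is a secant.

2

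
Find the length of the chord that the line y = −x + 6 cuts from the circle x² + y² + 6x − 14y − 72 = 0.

Express y = −x + 6 and substitute into the circle:
2x² + 8x − 120 = 0  ⟹  x² + 4x − 60 = 0
x = 6 or x = −10, giving (6, 0) and (−10, 16).
Chord length = distance between (6, 0) and (−10, 16) = √512 = 16√2.

16√2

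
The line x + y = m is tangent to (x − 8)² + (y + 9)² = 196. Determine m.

m = −1 ± 14√2

Tangency holds when the distance from the centre (8, −9) to the line equals the radius 14:
|1·8 + 1·(−9) − m| / √2 = 14
|m − (−1)| = 14√2.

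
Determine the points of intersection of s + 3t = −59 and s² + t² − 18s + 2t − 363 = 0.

Express t = (−59 − s)/3 and substitute into the circle:
10s² − 50s − 140 = 0  ⟹  s² − 5s − 14 = 0
s = 7 or s = −2, giving (7, −22) and (−2, −19).

(−2, −19) and (7, −22)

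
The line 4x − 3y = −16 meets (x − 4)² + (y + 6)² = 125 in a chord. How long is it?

Express y = (16 + 4x)/3 and substitute into the circle:
25x² + 200x + 175 = 0  ⟹  x² + 8x + 7 = 0
x = −1 or x = −7, giving (−1, 4) and (−7, −4).
|(−1, 4) − (−7, −4)| = √((6)² + (8)²) = 10.

10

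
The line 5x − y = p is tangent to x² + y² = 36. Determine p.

For a tangent, require d(centre, line) = r = 6.
|5·0 − 1·0 − p| / √26 = 6
|p| = 6√26.

p = ±6√26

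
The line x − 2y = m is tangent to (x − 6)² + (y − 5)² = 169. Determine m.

m = −4 ± 13√5

Tangency holds when the distance from the centre (6, 5) to the line equals the radius 13:
|1·6 − 2·5 − m| / √5 = 13
|m − (−4)| = 13√5.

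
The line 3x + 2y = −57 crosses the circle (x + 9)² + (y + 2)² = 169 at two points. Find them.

From the line, y = (−57 − 3x)/2. Substituting:
13x² + 390x + 2457 = 0  ⟹  x² + 30x + 189 = 0
x = −9 or x = −21, giving (−9, −15) and (−21, 3).

(−21, 3) and (−9, −15)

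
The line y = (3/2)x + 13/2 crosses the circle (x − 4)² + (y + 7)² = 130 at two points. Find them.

(−7, −4) and (−3, 2)

Express y = (13 + 3x)/2 and substitute into the circle:
13x² + 130x + 273 = 0  ⟹  x² + 10x + 21 = 0
x = −3 or x = −7, giving (−3, 2) and (−7, −4).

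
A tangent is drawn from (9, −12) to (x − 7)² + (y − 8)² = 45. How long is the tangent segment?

With centre O = (7, 8), |OP|² = 404 and r² = 45.
The tangent meets the radius at right angles, so tangent² = |PO|² − r² = 404 − 45 = 359.

√359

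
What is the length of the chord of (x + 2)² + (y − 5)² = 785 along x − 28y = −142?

2√785

From the line, y = (142 + x)/28. Substituting:
785x² + 3140x − 612300 = 0  ⟹  x² + 4x − 780 = 0
x = 26 or x = −30, giving (26, 6) and (−30, 4).
Chord length = distance between (26, 6) and (−30, 4) = √3140 = 2√785.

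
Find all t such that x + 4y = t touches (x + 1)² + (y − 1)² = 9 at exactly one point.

Tangency holds when the distance from the centre (−1, 1) to the line equals the radius 3:
|1·(−1) + 4·1 − t| / √17 = 3
|t − (3)| = 3√17.

t = 3 ± 3√17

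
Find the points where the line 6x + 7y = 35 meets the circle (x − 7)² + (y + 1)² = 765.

(−14, 17) and (28, −19)

Express y = (35 − 6x)/7 and substitute into the circle:
85x² − 1190x − 33320 = 0  ⟹  x² − 14x − 392 = 0
x = 28 or x = −14, giving (28, −19) and (−14, 17).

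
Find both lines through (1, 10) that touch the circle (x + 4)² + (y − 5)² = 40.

x + 3y = 31 and 3x + y = 13

Let a tangent through (1, 10) have slope m. Its distance from (−4, 5) must equal 2√10:
[m·(−5) − (−5)]² = 40(m² + 1)
3m² + 10m + 3 = 0, so m = −1/3 or m = −3.
With m = −1/3: x + 3y = 31. With m = −3: 3x + y = 13.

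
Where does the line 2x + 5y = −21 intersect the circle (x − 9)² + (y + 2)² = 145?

(−3, −3) and (17, −11)

From the line, y = (−21 − 2x)/5. Substituting:
29x² − 406x − 1479 = 0  ⟹  x² − 14x − 51 = 0
x = 17 or x = −3, giving (17, −11) and (−3, −3).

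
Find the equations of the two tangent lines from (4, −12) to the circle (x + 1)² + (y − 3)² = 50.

x + y = −8 and 7x − y = 40

A line y − (−12) = m(x − (4)) is tangent when its distance from (−1, 3) is 5√2:
[m·(−5) − (15)]² = 50(m² + 1)
m² − 6m − 7 = 0, so m = −1 or m = 7.
Through (4, −12) these give x + y = −8 and 7x − y = 40.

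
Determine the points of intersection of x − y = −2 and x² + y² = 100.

(−8, −6) and (6, 8)

Substitute y = x + 2:
2x² + 4x − 96 = 0  ⟹  x² + 2x − 48 = 0
x = 6 or x = −8, giving (6, 8) and (−8, −6).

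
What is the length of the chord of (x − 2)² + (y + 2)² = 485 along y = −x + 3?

31√2

Centre (2, −2), r² = 485. Perpendicular distance d from centre to line = |−3| / √2 = 3/√2.
Chord = 2√(r² − d²) = 2·√(961/2) = 31√2.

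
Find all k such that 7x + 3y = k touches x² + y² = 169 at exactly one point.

k = ±13√58

Tangency holds when the distance from the centre (0, 0) to the line equals the radius 13:
|7·0 + 3·0 − k| / √58 = 13
|k| = 13√58.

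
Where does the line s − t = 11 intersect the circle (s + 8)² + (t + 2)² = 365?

(−10, −21) and (11, 0)

From the line, t = s − 11. Substituting:
2s² − 2s − 220 = 0  ⟹  s² − s − 110 = 0
s = 11 or s = −10, giving (11, 0) and (−10, −21).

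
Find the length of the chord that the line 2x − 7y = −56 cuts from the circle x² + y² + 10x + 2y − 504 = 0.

6√53

Centre (−5, −1), r² = 530. Perpendicular distance d from centre to line = |53| / √53 = 53/√53.
Half the chord is √(r² − d²) = √(477), so the full chord is 6√53.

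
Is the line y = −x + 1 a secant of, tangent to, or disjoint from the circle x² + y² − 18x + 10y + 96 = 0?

Substituting the line into the circle gives 2x² − 30x + 107 = 0.
Δ = 900 − 856 = 44.
Two real roots: the line is a secant.

secant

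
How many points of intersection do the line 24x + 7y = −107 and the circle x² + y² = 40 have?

2

Centre (0, 0), r² = 40. Distance² from centre to line = (107)²/625 = 11449/625.
Since d² < r², the line cuts the circle twice.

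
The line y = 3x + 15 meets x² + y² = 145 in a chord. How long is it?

7√10

From the line, y = 3x + 15. Substituting:
10x² + 90x + 80 = 0  ⟹  x² + 9x + 8 = 0
x = −1 or x = −8, giving (−1, 12) and (−8, −9).
|(−1, 12) − (−8, −9)| = √((7)² + (21)²) = 7√10.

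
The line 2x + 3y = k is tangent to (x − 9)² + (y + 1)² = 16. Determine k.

Tangency holds when the distance from the centre (9, −1) to the line equals the radius 4:
|2·9 + 3·(−1) − k| / √13 = 4
|k − (15)| = 4√13.

k = 15 ± 4√13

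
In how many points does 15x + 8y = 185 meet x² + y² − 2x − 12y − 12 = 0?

0

Substituting the line into the circle gives 289x² − 4238x + 15697 = 0.
Discriminant = (−4238)² − 4·289·(15697) = −185088 < 0.
No real roots: the line does not meet the circle.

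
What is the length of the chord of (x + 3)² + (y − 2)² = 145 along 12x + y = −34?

2√145

Substitute y = −12x − 34:
145x² + 870x + 1160 = 0  ⟹  x² + 6x + 8 = 0
x = −2 or x = −4, giving (−2, −10) and (−4, 14).
|(−2, −10) − (−4, 14)| = √((2)² + (−24)²) = 2√145.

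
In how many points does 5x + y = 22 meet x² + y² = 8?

Substituting the line into the circle gives 26x² − 220x + 476 = 0.
Discriminant = (−220)² − 4·26·(476) = −1104 < 0.
No real roots: the line does not meet the circle.

0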